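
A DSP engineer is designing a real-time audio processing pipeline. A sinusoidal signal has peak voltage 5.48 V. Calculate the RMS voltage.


RMS voltage for a sinusoidal waveform:
V_rms = V_peak / sqrt(2)
      = 5.48 / 1.414214
      = 3.875 V

3.875 V


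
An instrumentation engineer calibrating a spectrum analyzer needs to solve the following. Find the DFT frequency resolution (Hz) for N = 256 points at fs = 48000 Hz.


DFT frequency resolution:
df = fs / N
   = 48000 / 256
   = 187.5 Hz

187.5 Hz


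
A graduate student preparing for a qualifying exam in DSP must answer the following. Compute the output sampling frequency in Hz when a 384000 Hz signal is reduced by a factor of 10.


Decimation reduces the sample rate:
fs_out = fs_in / M
       = 384000 / 10
       = 38400.0 Hz

38400.0 Hz


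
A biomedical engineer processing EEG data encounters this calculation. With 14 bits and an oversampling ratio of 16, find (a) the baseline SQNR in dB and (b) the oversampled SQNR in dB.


Step 1 — baseline SQNR at Nyquist:
SQNR_base = 6.02*N + 1.76
          = 6.02*14 + 1.76
          = 86.04 dB

Step 2 — oversampling processing gain:
G = 10*log10(OSR) = 10*log10(16) = 12.04 dB

Step 3 — total:
SQNR_total = 86.04 + 12.04 = 98.08 dB

Base SQNR = 86.04 dB; oversampled SQNR = 98.08 dB


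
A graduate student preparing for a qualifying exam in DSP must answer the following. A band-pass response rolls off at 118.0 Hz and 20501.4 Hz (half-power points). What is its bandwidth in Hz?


Bandwidth is the difference of -3dB frequencies:
BW = f_high - f_low
   = 20501.4 - 118.0
   = 20383.4 Hz

20383.4 Hz


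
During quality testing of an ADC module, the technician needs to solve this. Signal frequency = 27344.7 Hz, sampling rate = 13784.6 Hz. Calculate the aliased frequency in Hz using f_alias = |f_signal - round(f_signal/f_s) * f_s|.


Compute the nearest integer multiple of fs to the signal:
n = round(27344.7 / 13784.6) = 2
f_alias = |27344.7 - 2 * 13784.6|
        = |27344.7 - 27569.2|
        = 224.5 Hz

224.5


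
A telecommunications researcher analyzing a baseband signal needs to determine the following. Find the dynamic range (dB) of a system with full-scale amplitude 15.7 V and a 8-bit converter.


Dynamic range from full-scale to LSB:
V_min = V_max / 2^bits = 15.7 / 2^8
DR = 20 * log10(V_max / V_min)
   = 20 * log10(2^8)
   = 20 * 8 * log10(2)
   = 48.16 dB

48.16 dB


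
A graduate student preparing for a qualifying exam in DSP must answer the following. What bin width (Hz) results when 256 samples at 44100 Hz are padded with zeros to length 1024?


Frequency resolution after zero-padding:
N_padded = 256 * 4 = 1024
df = fs / N_padded
   = 44100 / 1024
   = 43.0664 Hz

43.0664 Hz


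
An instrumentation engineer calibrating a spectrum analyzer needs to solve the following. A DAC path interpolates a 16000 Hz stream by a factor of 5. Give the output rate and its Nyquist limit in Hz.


Step 1 — output sample rate after interpolation by L:
fs_out = L * fs_in = 5 * 16000 = 80000 Hz

Step 2 — Nyquist frequency of the output stream:
f_Nyq = fs_out / 2 = 80000 / 2 = 40000.0 Hz

fs_out = 80000 Hz; f_Nyquist = 40000.0 Hz


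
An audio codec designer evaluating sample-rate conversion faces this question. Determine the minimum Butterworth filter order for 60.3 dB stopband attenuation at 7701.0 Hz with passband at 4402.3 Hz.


Butterworth filter order formula:
n = log10(10^(A/10) - 1) / (2 * log10(f_stop/f_pass))
10^(60.3/10) - 1 = 1071518.3052
f_stop/f_pass = 7701.0 / 4402.3 = 1.7493
n = 12.4142 -> ceil = 13

13


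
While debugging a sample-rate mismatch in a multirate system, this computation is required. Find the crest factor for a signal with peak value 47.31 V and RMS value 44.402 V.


Crest factor is the ratio of peak to RMS:
CF = V_peak / V_rms
   = 47.31 / 44.402
   = 1.0655

1.0655


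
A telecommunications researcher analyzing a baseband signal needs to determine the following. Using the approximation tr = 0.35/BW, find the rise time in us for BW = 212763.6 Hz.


Rise time from bandwidth relationship:
tr = 0.35 / BW
   = 0.35 / 212763.6
   = 1.645018227e-06 s
   = 1.645 us

1.645 us


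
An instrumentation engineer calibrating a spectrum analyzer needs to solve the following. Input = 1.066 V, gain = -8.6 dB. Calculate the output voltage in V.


Output voltage from dB gain:
V_out = V_in * 10^(gain_dB / 20)
      = 1.066 * 10^(-8.6 / 20)
      = 1.066 * 0.371535
      = 0.3961 V

0.3961 V


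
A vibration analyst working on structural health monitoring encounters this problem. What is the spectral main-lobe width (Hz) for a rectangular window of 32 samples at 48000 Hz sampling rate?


Main lobe width for a rectangular window:
Width = 2 * fs / N
      = 2 * 48000 / 32
      = 96000 / 32
      = 3000.0 Hz

3000.0 Hz


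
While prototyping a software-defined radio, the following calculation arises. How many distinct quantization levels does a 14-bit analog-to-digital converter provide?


Number of quantization levels = 2^N
= 2^14
= 16384

16384


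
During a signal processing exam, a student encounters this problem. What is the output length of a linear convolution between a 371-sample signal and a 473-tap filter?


Linear convolution output length:
L = N + M - 1
  = 371 + 473 - 1
  = 843 samples

843


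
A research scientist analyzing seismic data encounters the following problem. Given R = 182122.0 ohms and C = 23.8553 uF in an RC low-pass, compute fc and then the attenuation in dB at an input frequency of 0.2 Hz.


Step 1 — cutoff frequency:
fc = 1 / (2*pi*R*C)
C = 23.8553 uF = 2.38553e-05 F
fc = 1 / (2*pi*182122.0*2.38553e-05)
   = 0.036633 Hz

Step 2 — magnitude at f = 0.2 Hz:
|H(f)| = 1 / sqrt(1 + (f/fc)^2)
f/fc = 0.2 / 0.036633 = 5.459558
|H| = 1 / sqrt(1 + 29.806774) = 0.1801677
|H|_dB = 20*log10(0.1801677) = -14.89 dB

fc = 0.036633 Hz; |H(0.2 Hz)| = -14.89 dB


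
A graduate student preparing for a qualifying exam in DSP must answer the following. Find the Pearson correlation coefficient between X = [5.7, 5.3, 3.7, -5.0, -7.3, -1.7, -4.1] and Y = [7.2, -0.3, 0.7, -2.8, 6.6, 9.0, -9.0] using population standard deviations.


Pearson correlation coefficient (population):
r = cov(X,Y) / (std(X) * std(Y))
Mean X = -0.4857, Mean Y = 1.6286
Cov(X,Y) = 4.999592
Std(X) = 4.936867, Std(Y) = 5.943235
r = 0.1704

0.1704


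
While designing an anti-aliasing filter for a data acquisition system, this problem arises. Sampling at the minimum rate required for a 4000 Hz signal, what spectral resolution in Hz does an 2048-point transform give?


Step 1 — Nyquist sampling rate:
fs = 2 * fmax = 2 * 4000 = 8000 Hz

Step 2 — DFT bin spacing:
df = fs / N = 8000 / 2048 = 3.9062 Hz

3.9062 Hz


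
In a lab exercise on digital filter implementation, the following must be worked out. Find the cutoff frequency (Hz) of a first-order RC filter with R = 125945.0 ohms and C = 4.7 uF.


Cutoff frequency of a first-order RC filter:
fc = 1 / (2 * pi * R * C)
C = 4.7 uF = 4.7e-06 F
fc = 1 / (2 * pi * 125945.0 * 4.7e-06)
   = 1 / 3.7192781355098
   = 0.268869 Hz

0.268869 Hz


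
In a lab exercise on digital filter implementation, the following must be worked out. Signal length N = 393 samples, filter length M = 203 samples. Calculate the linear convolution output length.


Linear convolution output length:
L = N + M - 1
  = 393 + 203 - 1
  = 595 samples

595


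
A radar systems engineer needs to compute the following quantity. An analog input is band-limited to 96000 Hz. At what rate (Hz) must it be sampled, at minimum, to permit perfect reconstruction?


The Nyquist rate is twice the maximum frequency component.
fs_min = 2 * fmax
      = 2 * 96000
      = 192000 Hz

192000


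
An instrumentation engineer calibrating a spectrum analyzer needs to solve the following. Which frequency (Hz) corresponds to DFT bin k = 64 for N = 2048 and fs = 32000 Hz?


Frequency of DFT bin k:
f_k = k * fs / N
    = 64 * 32000 / 2048
    = 2048000 / 2048
    = 1000.0 Hz

1000.0 Hz


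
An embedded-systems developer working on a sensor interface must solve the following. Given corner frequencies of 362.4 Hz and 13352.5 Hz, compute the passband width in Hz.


Bandwidth is the difference of -3dB frequencies:
BW = f_high - f_low
   = 13352.5 - 362.4
   = 12990.1 Hz

12990.1 Hz


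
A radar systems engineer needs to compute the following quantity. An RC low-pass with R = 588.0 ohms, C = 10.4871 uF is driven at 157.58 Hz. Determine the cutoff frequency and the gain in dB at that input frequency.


Step 1 — cutoff frequency:
fc = 1 / (2*pi*R*C)
C = 10.4871 uF = 1.04871e-05 F
fc = 1 / (2*pi*588.0*1.04871e-05)
   = 25.81 Hz

Step 2 — magnitude at f = 157.58 Hz:
|H(f)| = 1 / sqrt(1 + (f/fc)^2)
f/fc = 157.58 / 25.81 = 6.105386
|H| = 1 / sqrt(1 + 37.275738) = 0.161636
|H|_dB = 20*log10(0.161636) = -15.83 dB

fc = 25.81 Hz; |H(157.58 Hz)| = -15.83 dB


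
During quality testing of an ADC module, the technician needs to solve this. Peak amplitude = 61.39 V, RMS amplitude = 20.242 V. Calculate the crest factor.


Crest factor is the ratio of peak to RMS:
CF = V_peak / V_rms
   = 61.39 / 20.242
   = 3.0328

3.0328


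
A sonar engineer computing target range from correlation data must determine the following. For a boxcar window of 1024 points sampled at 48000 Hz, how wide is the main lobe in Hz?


Main lobe width for a rectangular window:
Width = 2 * fs / N
      = 2 * 48000 / 1024
      = 96000 / 1024
      = 93.75 Hz

93.75 Hz


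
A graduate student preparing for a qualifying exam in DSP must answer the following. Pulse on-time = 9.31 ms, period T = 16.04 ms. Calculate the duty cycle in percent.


Duty cycle as a percentage:
DC = (t_on / T) * 100
   = (9.31 / 16.04) * 100
   = 0.580424 * 100
   = 58.04 %

58.04 %


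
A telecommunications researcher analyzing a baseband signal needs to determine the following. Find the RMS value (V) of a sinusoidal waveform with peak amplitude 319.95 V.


RMS voltage for a sinusoidal waveform:
V_rms = V_peak / sqrt(2)
      = 319.95 / 1.414214
      = 226.239 V

226.239 V


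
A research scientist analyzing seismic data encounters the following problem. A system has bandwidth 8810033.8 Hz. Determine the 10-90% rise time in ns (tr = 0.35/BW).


Rise time from bandwidth relationship:
tr = 0.35 / BW
   = 0.35 / 8810033.8
   = 3.972742988e-08 s
   = 39.7274 ns

39.7274 ns


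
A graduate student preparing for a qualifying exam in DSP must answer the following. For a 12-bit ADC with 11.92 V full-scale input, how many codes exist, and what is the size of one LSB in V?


Step 1 — number of quantization levels:
L = 2^N = 2^12 = 4096

Step 2 — LSB step size:
delta = Vfs / L
      = 11.92 / 4096
      = 0.00291016 V

Levels = 4096; step size = 0.00291016 V


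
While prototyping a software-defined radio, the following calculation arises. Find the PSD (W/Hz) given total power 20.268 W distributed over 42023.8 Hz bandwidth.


Power spectral density:
PSD = P / BW
    = 20.268 / 42023.8
    = 0.0004823 W/Hz

0.0004823 W/Hz


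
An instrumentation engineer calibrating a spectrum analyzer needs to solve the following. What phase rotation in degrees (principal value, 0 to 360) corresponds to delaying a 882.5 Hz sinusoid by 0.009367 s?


Phase shift from frequency and time delay:
phi = 360 * f * t_delay
    = 360 * 882.5 * 0.009367
    = 2975.9 degrees
    mod 360 = 95.9 degrees

95.9 degrees


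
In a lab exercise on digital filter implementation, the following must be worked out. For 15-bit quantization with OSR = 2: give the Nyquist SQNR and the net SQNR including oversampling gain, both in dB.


Step 1 — baseline SQNR at Nyquist:
SQNR_base = 6.02*N + 1.76
          = 6.02*15 + 1.76
          = 92.06 dB

Step 2 — oversampling processing gain:
G = 10*log10(OSR) = 10*log10(2) = 3.01 dB

Step 3 — total:
SQNR_total = 92.06 + 3.01 = 95.07 dB

Base SQNR = 92.06 dB; oversampled SQNR = 95.07 dB


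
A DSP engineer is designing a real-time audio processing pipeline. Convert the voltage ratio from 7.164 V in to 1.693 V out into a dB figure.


Voltage gain in dB:
G = 20 * log10(Vout / Vin)
  = 20 * log10(1.693 / 7.164)
  = 20 * log10(0.23632)
  = 20 * -0.626499
  = -12.53 dB

-12.53 dB


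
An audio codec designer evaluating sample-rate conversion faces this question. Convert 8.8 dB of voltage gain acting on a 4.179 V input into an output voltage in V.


Output voltage from dB gain:
V_out = V_in * 10^(gain_dB / 20)
      = 4.179 * 10^(8.8 / 20)
      = 4.179 * 2.754229
      = 11.5099 V

11.5099 V


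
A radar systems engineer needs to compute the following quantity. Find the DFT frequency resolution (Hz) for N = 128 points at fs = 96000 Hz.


DFT frequency resolution:
df = fs / N
   = 96000 / 128
   = 750.0 Hz

750.0 Hz


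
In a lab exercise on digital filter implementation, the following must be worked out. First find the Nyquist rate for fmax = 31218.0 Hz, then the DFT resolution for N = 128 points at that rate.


Step 1 — Nyquist sampling rate:
fs = 2 * fmax = 2 * 31218.0 = 62436.0 Hz

Step 2 — DFT bin spacing:
df = fs / N = 62436.0 / 128 = 487.7812 Hz

487.7812 Hz


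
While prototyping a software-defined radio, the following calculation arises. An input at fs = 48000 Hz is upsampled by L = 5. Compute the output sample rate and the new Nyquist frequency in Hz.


Step 1 — output sample rate after interpolation by L:
fs_out = L * fs_in = 5 * 48000 = 240000 Hz

Step 2 — Nyquist frequency of the output stream:
f_Nyq = fs_out / 2 = 240000 / 2 = 120000.0 Hz

fs_out = 240000 Hz; f_Nyquist = 120000.0 Hz


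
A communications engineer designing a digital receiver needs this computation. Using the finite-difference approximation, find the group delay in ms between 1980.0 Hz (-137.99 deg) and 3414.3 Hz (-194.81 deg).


Group delay from phase difference:
tau = -d(phi)/d(omega)
d(phi) = -56.82 deg = -0.991696 rad
d(omega) = 2*pi*(3414.3 - 1980.0) = 9011.9727 rad/s
tau = -(-0.991696) / 9011.9727
    = 0.11 ms

0.11 ms


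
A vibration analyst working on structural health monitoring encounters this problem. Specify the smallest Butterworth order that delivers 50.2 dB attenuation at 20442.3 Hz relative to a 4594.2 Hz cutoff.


Butterworth filter order formula:
n = log10(10^(A/10) - 1) / (2 * log10(f_stop/f_pass))
10^(50.2/10) - 1 = 104711.8548
f_stop/f_pass = 20442.3 / 4594.2 = 4.4496
n = 3.8715 -> ceil = 4

4


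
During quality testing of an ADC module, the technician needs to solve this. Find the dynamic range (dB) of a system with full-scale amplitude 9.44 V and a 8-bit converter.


Dynamic range from full-scale to LSB:
V_min = V_max / 2^bits = 9.44 / 2^8
DR = 20 * log10(V_max / V_min)
   = 20 * log10(2^8)
   = 20 * 8 * log10(2)
   = 48.16 dB

48.16 dB


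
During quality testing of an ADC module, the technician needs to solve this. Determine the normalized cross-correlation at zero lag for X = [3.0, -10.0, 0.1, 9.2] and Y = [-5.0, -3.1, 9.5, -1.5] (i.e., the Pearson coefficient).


Pearson correlation coefficient (population):
r = cov(X,Y) / (std(X) * std(Y))
Mean X = 0.575, Mean Y = -0.025
Cov(X,Y) = 0.801875
Std(X) = 6.93411, Std(Y) = 5.637098
r = 0.0205

0.0205


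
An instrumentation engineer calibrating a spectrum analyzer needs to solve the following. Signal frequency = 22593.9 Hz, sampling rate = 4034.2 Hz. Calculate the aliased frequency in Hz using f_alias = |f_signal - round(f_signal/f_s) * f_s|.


Compute the nearest integer multiple of fs to the signal:
n = round(22593.9 / 4034.2) = 6
f_alias = |22593.9 - 6 * 4034.2|
        = |22593.9 - 24205.2|
        = 1611.3 Hz

1611.3


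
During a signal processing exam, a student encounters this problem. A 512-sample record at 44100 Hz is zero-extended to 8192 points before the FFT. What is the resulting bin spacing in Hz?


Frequency resolution after zero-padding:
N_padded = 512 * 16 = 8192
df = fs / N_padded
   = 44100 / 8192
   = 5.3833 Hz

5.3833 Hz


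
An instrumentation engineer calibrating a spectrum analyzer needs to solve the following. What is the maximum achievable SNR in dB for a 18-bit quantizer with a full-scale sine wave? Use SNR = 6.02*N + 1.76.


Theoretical SNR for a full-scale sinusoid:
SNR = 6.02 * N + 1.76
    = 6.02 * 18 + 1.76
    = 108.36 + 1.76
    = 110.12 dB

110.12 dB


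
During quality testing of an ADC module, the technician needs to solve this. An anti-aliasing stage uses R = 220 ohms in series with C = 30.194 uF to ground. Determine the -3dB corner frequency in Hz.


Cutoff frequency of a first-order RC filter:
fc = 1 / (2 * pi * R * C)
C = 30.194 uF = 3.0194e-05 F
fc = 1 / (2 * pi * 220 * 3.0194e-05)
   = 1 / 0.041737189376296
   = 23.959448 Hz

23.959448 Hz


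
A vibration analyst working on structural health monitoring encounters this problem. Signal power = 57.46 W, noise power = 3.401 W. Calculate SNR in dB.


SNR in decibels:
SNR = 10 * log10(Ps / Pn)
    = 10 * log10(57.46 / 3.401)
    = 10 * log10(16.895)
    = 10 * 1.2278
    = 12.28 dB

12.28 dB


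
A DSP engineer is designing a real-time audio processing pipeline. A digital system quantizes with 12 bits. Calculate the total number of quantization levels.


Number of quantization levels = 2^N
= 2^12
= 4096

4096


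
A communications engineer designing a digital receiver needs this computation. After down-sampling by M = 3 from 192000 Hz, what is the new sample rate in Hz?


Decimation reduces the sample rate:
fs_out = fs_in / M
       = 192000 / 3
       = 64000.0 Hz

64000.0 Hz


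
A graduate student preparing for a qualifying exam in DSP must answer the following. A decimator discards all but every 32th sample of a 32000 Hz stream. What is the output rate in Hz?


Decimation reduces the sample rate:
fs_out = fs_in / M
       = 32000 / 32
       = 1000.0 Hz

1000.0 Hz


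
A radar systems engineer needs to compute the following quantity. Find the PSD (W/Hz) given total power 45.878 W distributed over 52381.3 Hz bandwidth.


Power spectral density:
PSD = P / BW
    = 45.878 / 52381.3
    = 0.00087585 W/Hz

0.00087585 W/Hz


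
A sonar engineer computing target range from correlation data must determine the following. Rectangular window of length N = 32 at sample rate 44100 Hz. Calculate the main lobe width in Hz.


Main lobe width for a rectangular window:
Width = 2 * fs / N
      = 2 * 44100 / 32
      = 88200 / 32
      = 2756.25 Hz

2756.25 Hz


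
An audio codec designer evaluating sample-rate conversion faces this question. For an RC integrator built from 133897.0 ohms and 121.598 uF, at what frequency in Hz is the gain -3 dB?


Cutoff frequency of a first-order RC filter:
fc = 1 / (2 * pi * R * C)
C = 121.598 uF = 0.000121598 F
fc = 1 / (2 * pi * 133897.0 * 0.000121598)
   = 1 / 102.30035643065
   = 0.009775 Hz

0.009775 Hz


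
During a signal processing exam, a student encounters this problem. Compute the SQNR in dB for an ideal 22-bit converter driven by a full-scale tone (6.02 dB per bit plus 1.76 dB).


Theoretical SNR for a full-scale sinusoid:
SNR = 6.02 * N + 1.76
    = 6.02 * 22 + 1.76
    = 132.44 + 1.76
    = 134.2 dB

134.2 dB


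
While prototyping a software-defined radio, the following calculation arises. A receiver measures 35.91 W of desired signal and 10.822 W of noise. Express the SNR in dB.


SNR in decibels:
SNR = 10 * log10(Ps / Pn)
    = 10 * log10(35.91 / 10.822)
    = 10 * log10(3.3182)
    = 10 * 0.5209
    = 5.21 dB

5.21 dB


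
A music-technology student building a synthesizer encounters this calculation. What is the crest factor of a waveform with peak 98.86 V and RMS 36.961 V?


Crest factor is the ratio of peak to RMS:
CF = V_peak / V_rms
   = 98.86 / 36.961
   = 2.6747

2.6747


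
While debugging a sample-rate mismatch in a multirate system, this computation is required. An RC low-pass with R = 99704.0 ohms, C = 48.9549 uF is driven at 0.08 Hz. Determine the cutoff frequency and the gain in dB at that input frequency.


Step 1 — cutoff frequency:
fc = 1 / (2*pi*R*C)
C = 48.9549 uF = 4.89549e-05 F
fc = 1 / (2*pi*99704.0*4.89549e-05)
   = 0.032607 Hz

Step 2 — magnitude at f = 0.08 Hz:
|H(f)| = 1 / sqrt(1 + (f/fc)^2)
f/fc = 0.08 / 0.032607 = 2.453461
|H| = 1 / sqrt(1 + 6.019471) = 0.3774399
|H|_dB = 20*log10(0.3774399) = -8.46 dB

fc = 0.032607 Hz; |H(0.08 Hz)| = -8.46 dB


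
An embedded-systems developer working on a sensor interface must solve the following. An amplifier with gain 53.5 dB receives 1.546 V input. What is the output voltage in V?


Output voltage from dB gain:
V_out = V_in * 10^(gain_dB / 20)
      = 1.546 * 10^(53.5 / 20)
      = 1.546 * 473.151259
      = 731.4918 V

731.4918 V


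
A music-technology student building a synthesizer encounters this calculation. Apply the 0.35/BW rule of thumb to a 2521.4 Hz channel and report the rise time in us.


Rise time from bandwidth relationship:
tr = 0.35 / BW
   = 0.35 / 2521.4
   = 0.0001388117712 s
   = 138.8118 us

138.8118 us


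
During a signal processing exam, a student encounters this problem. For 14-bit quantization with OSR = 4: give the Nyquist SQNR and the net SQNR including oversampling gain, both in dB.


Step 1 — baseline SQNR at Nyquist:
SQNR_base = 6.02*N + 1.76
          = 6.02*14 + 1.76
          = 86.04 dB

Step 2 — oversampling processing gain:
G = 10*log10(OSR) = 10*log10(4) = 6.02 dB

Step 3 — total:
SQNR_total = 86.04 + 6.02 = 92.06 dB

Base SQNR = 86.04 dB; oversampled SQNR = 92.06 dB


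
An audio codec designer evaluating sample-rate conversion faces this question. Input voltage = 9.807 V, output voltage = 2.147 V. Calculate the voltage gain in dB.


Voltage gain in dB:
G = 20 * log10(Vout / Vin)
  = 20 * log10(2.147 / 9.807)
  = 20 * log10(0.218925)
  = 20 * -0.659704
  = -13.19 dB

-13.19 dB


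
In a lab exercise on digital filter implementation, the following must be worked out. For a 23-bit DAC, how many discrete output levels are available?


Number of quantization levels = 2^N
= 2^23
= 8388608

8388608


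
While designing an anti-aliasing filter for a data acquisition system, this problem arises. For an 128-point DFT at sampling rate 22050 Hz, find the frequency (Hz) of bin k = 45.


Frequency of DFT bin k:
f_k = k * fs / N
    = 45 * 22050 / 128
    = 992250 / 128
    = 7751.953 Hz

7751.953 Hz


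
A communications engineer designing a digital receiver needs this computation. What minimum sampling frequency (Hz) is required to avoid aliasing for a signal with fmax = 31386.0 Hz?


The Nyquist rate is twice the maximum frequency component.
fs_min = 2 * fmax
      = 2 * 31386.0
      = 62772.0 Hz

62772.0


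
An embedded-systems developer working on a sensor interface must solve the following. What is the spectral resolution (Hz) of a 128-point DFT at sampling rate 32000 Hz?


DFT frequency resolution:
df = fs / N
   = 32000 / 128
   = 250.0 Hz

250.0 Hz


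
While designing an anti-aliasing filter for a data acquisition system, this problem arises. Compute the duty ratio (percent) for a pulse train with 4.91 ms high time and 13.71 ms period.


Duty cycle as a percentage:
DC = (t_on / T) * 100
   = (4.91 / 13.71) * 100
   = 0.358133 * 100
   = 35.81 %

35.81 %


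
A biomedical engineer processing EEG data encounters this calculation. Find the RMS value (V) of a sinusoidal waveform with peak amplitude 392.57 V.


RMS voltage for a sinusoidal waveform:
V_rms = V_peak / sqrt(2)
      = 392.57 / 1.414214
      = 277.589 V

277.589 V


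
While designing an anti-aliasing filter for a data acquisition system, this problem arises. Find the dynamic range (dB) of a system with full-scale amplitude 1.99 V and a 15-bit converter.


Dynamic range from full-scale to LSB:
V_min = V_max / 2^bits = 1.99 / 2^15
DR = 20 * log10(V_max / V_min)
   = 20 * log10(2^15)
   = 20 * 15 * log10(2)
   = 90.31 dB

90.31 dB


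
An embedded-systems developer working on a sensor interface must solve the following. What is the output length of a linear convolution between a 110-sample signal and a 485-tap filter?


Linear convolution output length:
L = N + M - 1
  = 110 + 485 - 1
  = 594 samples

594


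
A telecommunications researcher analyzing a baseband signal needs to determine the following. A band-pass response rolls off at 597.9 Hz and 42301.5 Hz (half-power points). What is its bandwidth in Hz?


Bandwidth is the difference of -3dB frequencies:
BW = f_high - f_low
   = 42301.5 - 597.9
   = 41703.6 Hz

41703.6 Hz


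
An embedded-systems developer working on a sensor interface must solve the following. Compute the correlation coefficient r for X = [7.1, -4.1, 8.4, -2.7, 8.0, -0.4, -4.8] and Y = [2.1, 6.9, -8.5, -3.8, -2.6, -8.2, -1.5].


Pearson correlation coefficient (population):
r = cov(X,Y) / (std(X) * std(Y))
Mean X = 1.6429, Mean Y = -2.2286
Cov(X,Y) = -8.458776
Std(X) = 5.521091, Std(Y) = 5.073661
r = -0.302

-0.302


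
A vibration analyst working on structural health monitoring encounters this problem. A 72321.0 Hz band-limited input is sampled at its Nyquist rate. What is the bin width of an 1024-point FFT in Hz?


Step 1 — Nyquist sampling rate:
fs = 2 * fmax = 2 * 72321.0 = 144642.0 Hz

Step 2 — DFT bin spacing:
df = fs / N = 144642.0 / 1024 = 141.252 Hz

141.252 Hz


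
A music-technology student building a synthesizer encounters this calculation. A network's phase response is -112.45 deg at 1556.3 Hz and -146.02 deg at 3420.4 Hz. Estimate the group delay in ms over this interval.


Group delay from phase difference:
tau = -d(phi)/d(omega)
d(phi) = -33.57 deg = -0.585907 rad
d(omega) = 2*pi*(3420.4 - 1556.3) = 11712.4857 rad/s
tau = -(-0.585907) / 11712.4857
    = 0.05 ms

0.05 ms


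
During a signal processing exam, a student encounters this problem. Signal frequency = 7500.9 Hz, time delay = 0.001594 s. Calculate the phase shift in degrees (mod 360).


Phase shift from frequency and time delay:
phi = 360 * f * t_delay
    = 360 * 7500.9 * 0.001594
    = 4304.32 degrees
    mod 360 = 344.32 degrees

344.32 degrees


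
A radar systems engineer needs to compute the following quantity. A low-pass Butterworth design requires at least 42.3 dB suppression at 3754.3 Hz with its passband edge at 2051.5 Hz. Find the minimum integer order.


Butterworth filter order formula:
n = log10(10^(A/10) - 1) / (2 * log10(f_stop/f_pass))
10^(42.3/10) - 1 = 16981.4365
f_stop/f_pass = 3754.3 / 2051.5 = 1.83
n = 8.0584 -> ceil = 9

9


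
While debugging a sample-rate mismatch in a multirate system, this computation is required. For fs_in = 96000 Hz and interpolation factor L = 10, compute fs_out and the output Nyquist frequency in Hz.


Step 1 — output sample rate after interpolation by L:
fs_out = L * fs_in = 10 * 96000 = 960000 Hz

Step 2 — Nyquist frequency of the output stream:
f_Nyq = fs_out / 2 = 960000 / 2 = 480000.0 Hz

fs_out = 960000 Hz; f_Nyquist = 480000.0 Hz


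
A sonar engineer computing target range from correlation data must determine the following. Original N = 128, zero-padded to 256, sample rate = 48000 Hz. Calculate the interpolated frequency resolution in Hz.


Frequency resolution after zero-padding:
N_padded = 128 * 2 = 256
df = fs / N_padded
   = 48000 / 256
   = 187.5 Hz

187.5 Hz


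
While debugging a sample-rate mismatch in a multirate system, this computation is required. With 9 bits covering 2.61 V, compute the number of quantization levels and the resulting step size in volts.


Step 1 — number of quantization levels:
L = 2^N = 2^9 = 512

Step 2 — LSB step size:
delta = Vfs / L
      = 2.61 / 512
      = 0.00509766 V

Levels = 512; step size = 0.00509766 V


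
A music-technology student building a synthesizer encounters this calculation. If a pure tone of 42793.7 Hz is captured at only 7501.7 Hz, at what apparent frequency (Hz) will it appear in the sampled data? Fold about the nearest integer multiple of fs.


Compute the nearest integer multiple of fs to the signal:
n = round(42793.7 / 7501.7) = 6
f_alias = |42793.7 - 6 * 7501.7|
        = |42793.7 - 45010.2|
        = 2216.5 Hz

2216.5


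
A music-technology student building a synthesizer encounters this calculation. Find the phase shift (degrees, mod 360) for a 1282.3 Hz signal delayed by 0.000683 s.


Phase shift from frequency and time delay:
phi = 360 * f * t_delay
    = 360 * 1282.3 * 0.000683
    = 315.29 degrees
    mod 360 = 315.29 degrees

315.29 degrees


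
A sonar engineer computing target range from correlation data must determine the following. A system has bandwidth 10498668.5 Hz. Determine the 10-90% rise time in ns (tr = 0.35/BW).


Rise time from bandwidth relationship:
tr = 0.35 / BW
   = 0.35 / 10498668.5
   = 3.333756085e-08 s
   = 33.3376 ns

33.3376 ns


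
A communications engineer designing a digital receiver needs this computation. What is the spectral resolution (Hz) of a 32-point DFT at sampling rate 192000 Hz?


DFT frequency resolution:
df = fs / N
   = 192000 / 32
   = 6000.0 Hz

6000.0 Hz


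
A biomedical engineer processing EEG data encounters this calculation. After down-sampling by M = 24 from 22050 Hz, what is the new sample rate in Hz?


Decimation reduces the sample rate:
fs_out = fs_in / M
       = 22050 / 24
       = 918.75 Hz

918.75 Hz


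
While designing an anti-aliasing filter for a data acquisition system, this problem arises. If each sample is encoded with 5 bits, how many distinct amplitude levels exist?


Number of quantization levels = 2^N
= 2^5
= 32

32


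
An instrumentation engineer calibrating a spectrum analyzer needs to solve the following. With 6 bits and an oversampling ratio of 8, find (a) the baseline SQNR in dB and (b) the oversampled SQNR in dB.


Step 1 — baseline SQNR at Nyquist:
SQNR_base = 6.02*N + 1.76
          = 6.02*6 + 1.76
          = 37.88 dB

Step 2 — oversampling processing gain:
G = 10*log10(OSR) = 10*log10(8) = 9.03 dB

Step 3 — total:
SQNR_total = 37.88 + 9.03 = 46.91 dB

Base SQNR = 37.88 dB; oversampled SQNR = 46.91 dB


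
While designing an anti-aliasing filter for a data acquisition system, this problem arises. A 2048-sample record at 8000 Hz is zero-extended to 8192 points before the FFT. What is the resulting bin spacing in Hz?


Frequency resolution after zero-padding:
N_padded = 2048 * 4 = 8192
df = fs / N_padded
   = 8000 / 8192
   = 0.9766 Hz

0.9766 Hz


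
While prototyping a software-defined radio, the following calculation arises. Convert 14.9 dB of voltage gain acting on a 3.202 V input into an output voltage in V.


Output voltage from dB gain:
V_out = V_in * 10^(gain_dB / 20)
      = 3.202 * 10^(14.9 / 20)
      = 3.202 * 5.559043
      = 17.8001 V

17.8001 V


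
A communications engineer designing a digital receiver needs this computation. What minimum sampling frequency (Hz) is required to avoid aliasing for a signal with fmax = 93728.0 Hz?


The Nyquist rate is twice the maximum frequency component.
fs_min = 2 * fmax
      = 2 * 93728.0
      = 187456.0 Hz

187456.0


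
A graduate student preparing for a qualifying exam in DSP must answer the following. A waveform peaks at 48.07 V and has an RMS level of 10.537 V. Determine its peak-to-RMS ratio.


Crest factor is the ratio of peak to RMS:
CF = V_peak / V_rms
   = 48.07 / 10.537
   = 4.562

4.562


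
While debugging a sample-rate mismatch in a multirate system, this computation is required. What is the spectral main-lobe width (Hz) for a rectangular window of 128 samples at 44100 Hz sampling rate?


Main lobe width for a rectangular window:
Width = 2 * fs / N
      = 2 * 44100 / 128
      = 88200 / 128
      = 689.062 Hz

689.062 Hz


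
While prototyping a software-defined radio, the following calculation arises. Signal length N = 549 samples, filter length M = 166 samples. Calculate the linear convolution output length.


Linear convolution output length:
L = N + M - 1
  = 549 + 166 - 1
  = 714 samples

714


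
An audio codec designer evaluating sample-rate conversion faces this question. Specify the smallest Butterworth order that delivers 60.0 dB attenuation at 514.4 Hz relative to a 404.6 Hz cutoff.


Butterworth filter order formula:
n = log10(10^(A/10) - 1) / (2 * log10(f_stop/f_pass))
10^(60.0/10) - 1 = 999999.0
f_stop/f_pass = 514.4 / 404.6 = 1.2714
n = 28.7701 -> ceil = 29

29


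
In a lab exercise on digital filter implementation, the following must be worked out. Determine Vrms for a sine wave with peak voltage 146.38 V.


RMS voltage for a sinusoidal waveform:
V_rms = V_peak / sqrt(2)
      = 146.38 / 1.414214
      = 103.506 V

103.506 V


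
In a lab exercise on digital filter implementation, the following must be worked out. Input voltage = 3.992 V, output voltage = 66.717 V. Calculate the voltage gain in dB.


Voltage gain in dB:
G = 20 * log10(Vout / Vin)
  = 20 * log10(66.717 / 3.992)
  = 20 * log10(16.712675)
  = 20 * 1.223046
  = 24.46 dB

24.46 dB


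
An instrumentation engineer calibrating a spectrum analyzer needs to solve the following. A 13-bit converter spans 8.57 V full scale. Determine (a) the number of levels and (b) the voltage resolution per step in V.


Step 1 — number of quantization levels:
L = 2^N = 2^13 = 8192

Step 2 — LSB step size:
delta = Vfs / L
      = 8.57 / 8192
      = 0.00104614 V

Levels = 8192; step size = 0.00104614 V


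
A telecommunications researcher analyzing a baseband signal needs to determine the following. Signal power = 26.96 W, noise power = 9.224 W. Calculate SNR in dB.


SNR in decibels:
SNR = 10 * log10(Ps / Pn)
    = 10 * log10(26.96 / 9.224)
    = 10 * log10(2.9228)
    = 10 * 0.4658
    = 4.66 dB

4.66 dB


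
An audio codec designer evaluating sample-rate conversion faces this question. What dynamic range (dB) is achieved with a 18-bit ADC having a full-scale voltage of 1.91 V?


Dynamic range from full-scale to LSB:
V_min = V_max / 2^bits = 1.91 / 2^18
DR = 20 * log10(V_max / V_min)
   = 20 * log10(2^18)
   = 20 * 18 * log10(2)
   = 108.37 dB

108.37 dB


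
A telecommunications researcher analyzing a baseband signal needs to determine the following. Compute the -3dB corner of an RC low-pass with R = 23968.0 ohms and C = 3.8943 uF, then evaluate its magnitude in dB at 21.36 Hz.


Step 1 — cutoff frequency:
fc = 1 / (2*pi*R*C)
C = 3.8943 uF = 3.8943e-06 F
fc = 1 / (2*pi*23968.0*3.8943e-06)
   = 1.70514 Hz

Step 2 — magnitude at f = 21.36 Hz:
|H(f)| = 1 / sqrt(1 + (f/fc)^2)
f/fc = 21.36 / 1.70514 = 12.526831
|H| = 1 / sqrt(1 + 156.921495) = 0.0795755
|H|_dB = 20*log10(0.0795755) = -21.98 dB

fc = 1.70514 Hz; |H(21.36 Hz)| = -21.98 dB


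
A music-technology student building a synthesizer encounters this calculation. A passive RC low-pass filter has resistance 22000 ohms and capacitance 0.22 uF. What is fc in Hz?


Cutoff frequency of a first-order RC filter:
fc = 1 / (2 * pi * R * C)
C = 0.22 uF = 2.2e-07 F
fc = 1 / (2 * pi * 22000 * 2.2e-07)
   = 1 / 0.030410616886749
   = 32.883253 Hz

32.883253 Hz


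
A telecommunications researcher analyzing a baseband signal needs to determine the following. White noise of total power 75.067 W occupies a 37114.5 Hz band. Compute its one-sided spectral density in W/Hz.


Power spectral density:
PSD = P / BW
    = 75.067 / 37114.5
    = 0.00202258 W/Hz

0.00202258 W/Hz


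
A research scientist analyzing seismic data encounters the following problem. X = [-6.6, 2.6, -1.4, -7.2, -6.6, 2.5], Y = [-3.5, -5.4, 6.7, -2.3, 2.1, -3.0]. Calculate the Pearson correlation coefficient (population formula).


Pearson correlation coefficient (population):
r = cov(X,Y) / (std(X) * std(Y))
Mean X = -2.7833, Mean Y = -0.9
Cov(X,Y) = -3.358333
Std(X) = 4.231791, Std(Y) = 4.08534
r = -0.1943

-0.1943


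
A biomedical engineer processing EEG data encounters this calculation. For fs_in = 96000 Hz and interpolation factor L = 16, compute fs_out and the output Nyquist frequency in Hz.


Step 1 — output sample rate after interpolation by L:
fs_out = L * fs_in = 16 * 96000 = 1536000 Hz

Step 2 — Nyquist frequency of the output stream:
f_Nyq = fs_out / 2 = 1536000 / 2 = 768000.0 Hz

fs_out = 1536000 Hz; f_Nyquist = 768000.0 Hz


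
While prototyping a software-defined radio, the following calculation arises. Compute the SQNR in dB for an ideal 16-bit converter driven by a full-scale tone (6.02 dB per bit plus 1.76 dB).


Theoretical SNR for a full-scale sinusoid:
SNR = 6.02 * N + 1.76
    = 6.02 * 16 + 1.76
    = 96.32 + 1.76
    = 98.08 dB

98.08 dB


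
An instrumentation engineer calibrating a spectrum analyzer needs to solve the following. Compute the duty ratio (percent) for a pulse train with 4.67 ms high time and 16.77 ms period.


Duty cycle as a percentage:
DC = (t_on / T) * 100
   = (4.67 / 16.77) * 100
   = 0.278473 * 100
   = 27.85 %

27.85 %


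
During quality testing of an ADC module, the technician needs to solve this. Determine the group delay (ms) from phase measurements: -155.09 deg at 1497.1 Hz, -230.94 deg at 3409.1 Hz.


Group delay from phase difference:
tau = -d(phi)/d(omega)
d(phi) = -75.85 deg = -1.323832 rad
d(omega) = 2*pi*(3409.1 - 1497.1) = 12013.4503 rad/s
tau = -(-1.323832) / 12013.4503
    = 0.1102 ms

0.1102 ms


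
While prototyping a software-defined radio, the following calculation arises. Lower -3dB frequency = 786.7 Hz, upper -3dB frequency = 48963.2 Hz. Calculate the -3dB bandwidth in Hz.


Bandwidth is the difference of -3dB frequencies:
BW = f_high - f_low
   = 48963.2 - 786.7
   = 48176.5 Hz

48176.5 Hz


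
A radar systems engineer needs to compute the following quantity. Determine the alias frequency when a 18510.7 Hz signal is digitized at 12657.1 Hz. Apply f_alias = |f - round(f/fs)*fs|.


Compute the nearest integer multiple of fs to the signal:
n = round(18510.7 / 12657.1) = 1
f_alias = |18510.7 - 1 * 12657.1|
        = |18510.7 - 12657.1|
        = 5853.6 Hz

5853.6


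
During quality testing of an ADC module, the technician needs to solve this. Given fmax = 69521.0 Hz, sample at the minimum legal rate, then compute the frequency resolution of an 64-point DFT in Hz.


Step 1 — Nyquist sampling rate:
fs = 2 * fmax = 2 * 69521.0 = 139042.0 Hz

Step 2 — DFT bin spacing:
df = fs / N = 139042.0 / 64 = 2172.5312 Hz

2172.5312 Hz


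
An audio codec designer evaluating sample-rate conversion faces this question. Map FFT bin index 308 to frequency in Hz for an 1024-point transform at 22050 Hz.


Frequency of DFT bin k:
f_k = k * fs / N
    = 308 * 22050 / 1024
    = 6791400 / 1024
    = 6632.227 Hz

6632.227 Hz


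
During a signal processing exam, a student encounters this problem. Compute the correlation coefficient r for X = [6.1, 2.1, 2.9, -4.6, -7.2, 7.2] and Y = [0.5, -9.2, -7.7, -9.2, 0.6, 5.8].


Pearson correlation coefficient (population):
r = cov(X,Y) / (std(X) * std(Y))
Mean X = 1.0833, Mean Y = -3.2
Cov(X,Y) = 10.326667
Std(X) = 5.288798, Std(Y) = 5.793387
r = 0.337

0.337


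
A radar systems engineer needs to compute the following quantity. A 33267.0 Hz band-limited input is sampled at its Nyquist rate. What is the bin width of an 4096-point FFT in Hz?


Step 1 — Nyquist sampling rate:
fs = 2 * fmax = 2 * 33267.0 = 66534.0 Hz

Step 2 — DFT bin spacing:
df = fs / N = 66534.0 / 4096 = 16.2437 Hz

16.2437 Hz


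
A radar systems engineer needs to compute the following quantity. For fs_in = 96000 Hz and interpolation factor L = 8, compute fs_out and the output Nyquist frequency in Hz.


Step 1 — output sample rate after interpolation by L:
fs_out = L * fs_in = 8 * 96000 = 768000 Hz

Step 2 — Nyquist frequency of the output stream:
f_Nyq = fs_out / 2 = 768000 / 2 = 384000.0 Hz

fs_out = 768000 Hz; f_Nyquist = 384000.0 Hz


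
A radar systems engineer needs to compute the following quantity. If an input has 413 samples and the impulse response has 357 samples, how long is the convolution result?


Linear convolution output length:
L = N + M - 1
  = 413 + 357 - 1
  = 769 samples

769
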